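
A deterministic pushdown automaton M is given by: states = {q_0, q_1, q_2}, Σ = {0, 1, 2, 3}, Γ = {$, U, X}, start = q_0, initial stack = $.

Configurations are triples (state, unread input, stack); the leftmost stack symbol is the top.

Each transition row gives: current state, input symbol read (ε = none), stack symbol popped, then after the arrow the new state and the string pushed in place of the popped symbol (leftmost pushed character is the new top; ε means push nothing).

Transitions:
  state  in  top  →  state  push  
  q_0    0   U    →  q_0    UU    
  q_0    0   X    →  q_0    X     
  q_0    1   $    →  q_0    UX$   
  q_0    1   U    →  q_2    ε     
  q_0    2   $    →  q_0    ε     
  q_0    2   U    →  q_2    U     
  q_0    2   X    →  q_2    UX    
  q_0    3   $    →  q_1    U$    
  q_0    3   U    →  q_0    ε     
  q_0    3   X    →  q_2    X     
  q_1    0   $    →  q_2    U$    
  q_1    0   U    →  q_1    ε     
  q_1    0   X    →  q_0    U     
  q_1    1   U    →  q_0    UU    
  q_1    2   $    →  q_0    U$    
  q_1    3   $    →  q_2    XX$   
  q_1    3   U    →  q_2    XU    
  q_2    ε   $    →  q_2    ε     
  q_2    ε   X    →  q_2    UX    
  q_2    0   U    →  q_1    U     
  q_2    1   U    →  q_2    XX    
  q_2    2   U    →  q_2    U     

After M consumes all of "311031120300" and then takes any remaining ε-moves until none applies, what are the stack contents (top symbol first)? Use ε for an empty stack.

XUXXXXXU$

(q_0, 311031120300, $)
  read 3, top $: go to q_1, push U$ → (q_1, 11031120300, U$)
  read 1, top U: go to q_0, push UU → (q_0, 1031120300, UU$)
  read 1, top U: go to q_2, push ε → (q_2, 031120300, U$)
  read 0, top U: go to q_1, push U → (q_1, 31120300, U$)
  read 3, top U: go to q_2, push XU → (q_2, 1120300, XU$)
  ε-move, top X: go to q_2, push UX → (q_2, 1120300, UXU$)
  read 1, top U: go to q_2, push XX → (q_2, 120300, XXXU$)
  ε-move, top X: go to q_2, push UX → (q_2, 120300, UXXXU$)
  read 1, top U: go to q_2, push XX → (q_2, 20300, XXXXXU$)
  ε-move, top X: go to q_2, push UX → (q_2, 20300, UXXXXXU$)
  read 2, top U: go to q_2, push U → (q_2, 0300, UXXXXXU$)
  read 0, top U: go to q_1, push U → (q_1, 300, UXXXXXU$)
  read 3, top U: go to q_2, push XU → (q_2, 00, XUXXXXXU$)
  ε-move, top X: go to q_2, push UX → (q_2, 00, UXUXXXXXU$)
  read 0, top U: go to q_1, push U → (q_1, 0, UXUXXXXXU$)
  read 0, top U: go to q_1, push ε → (q_1, ε, XUXXXXXU$)
All input consumed in state q_1 with stack XUXXXXXU$.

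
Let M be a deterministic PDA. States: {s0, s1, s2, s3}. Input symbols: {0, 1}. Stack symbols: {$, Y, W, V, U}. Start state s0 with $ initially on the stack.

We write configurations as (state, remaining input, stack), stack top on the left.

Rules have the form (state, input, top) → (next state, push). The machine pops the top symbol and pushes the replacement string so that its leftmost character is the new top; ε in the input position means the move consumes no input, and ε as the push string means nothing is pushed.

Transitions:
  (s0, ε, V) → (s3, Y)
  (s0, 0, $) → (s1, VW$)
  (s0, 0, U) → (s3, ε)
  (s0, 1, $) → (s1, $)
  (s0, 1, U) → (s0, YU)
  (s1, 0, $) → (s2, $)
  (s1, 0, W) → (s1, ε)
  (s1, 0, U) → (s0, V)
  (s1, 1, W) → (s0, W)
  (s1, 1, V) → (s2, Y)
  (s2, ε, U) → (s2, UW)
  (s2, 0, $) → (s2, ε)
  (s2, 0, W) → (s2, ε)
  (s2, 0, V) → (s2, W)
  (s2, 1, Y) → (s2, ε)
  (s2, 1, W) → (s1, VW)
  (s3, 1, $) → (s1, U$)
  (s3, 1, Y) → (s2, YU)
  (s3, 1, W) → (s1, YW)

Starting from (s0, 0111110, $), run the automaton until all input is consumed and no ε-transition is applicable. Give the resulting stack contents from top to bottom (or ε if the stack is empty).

(s0, 0111110, $)
  read 0, top $: go to s1, push VW$ → (s1, 111110, VW$)
  read 1, top V: go to s2, push Y → (s2, 11110, YW$)
  read 1, top Y: go to s2, push ε → (s2, 1110, W$)
  read 1, top W: go to s1, push VW → (s1, 110, VW$)
  read 1, top V: go to s2, push Y → (s2, 10, YW$)
  read 1, top Y: go to s2, push ε → (s2, 0, W$)
  read 0, top W: go to s2, push ε → (s2, ε, $)
All input consumed in state s2 with stack $.

$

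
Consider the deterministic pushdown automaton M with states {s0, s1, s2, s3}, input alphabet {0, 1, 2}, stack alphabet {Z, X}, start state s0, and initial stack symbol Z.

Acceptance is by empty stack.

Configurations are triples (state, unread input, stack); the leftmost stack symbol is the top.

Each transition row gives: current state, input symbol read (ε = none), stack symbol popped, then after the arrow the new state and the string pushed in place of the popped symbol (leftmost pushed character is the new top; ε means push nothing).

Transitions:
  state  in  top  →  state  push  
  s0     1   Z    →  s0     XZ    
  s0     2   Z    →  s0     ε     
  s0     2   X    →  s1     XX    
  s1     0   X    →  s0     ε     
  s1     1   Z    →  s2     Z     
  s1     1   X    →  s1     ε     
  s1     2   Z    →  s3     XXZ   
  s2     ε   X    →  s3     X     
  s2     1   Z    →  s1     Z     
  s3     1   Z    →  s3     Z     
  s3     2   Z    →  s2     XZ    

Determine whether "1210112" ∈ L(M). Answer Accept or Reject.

Reject

(s0, 1210112, Z) ⊢ (s0, 210112, XZ) ⊢ (s1, 10112, XXZ) ⊢ (s1, 0112, XZ) ⊢ (s0, 112, Z) ⊢ (s0, 12, XZ)
No transition applies at (s0, 12, XZ); input not fully consumed.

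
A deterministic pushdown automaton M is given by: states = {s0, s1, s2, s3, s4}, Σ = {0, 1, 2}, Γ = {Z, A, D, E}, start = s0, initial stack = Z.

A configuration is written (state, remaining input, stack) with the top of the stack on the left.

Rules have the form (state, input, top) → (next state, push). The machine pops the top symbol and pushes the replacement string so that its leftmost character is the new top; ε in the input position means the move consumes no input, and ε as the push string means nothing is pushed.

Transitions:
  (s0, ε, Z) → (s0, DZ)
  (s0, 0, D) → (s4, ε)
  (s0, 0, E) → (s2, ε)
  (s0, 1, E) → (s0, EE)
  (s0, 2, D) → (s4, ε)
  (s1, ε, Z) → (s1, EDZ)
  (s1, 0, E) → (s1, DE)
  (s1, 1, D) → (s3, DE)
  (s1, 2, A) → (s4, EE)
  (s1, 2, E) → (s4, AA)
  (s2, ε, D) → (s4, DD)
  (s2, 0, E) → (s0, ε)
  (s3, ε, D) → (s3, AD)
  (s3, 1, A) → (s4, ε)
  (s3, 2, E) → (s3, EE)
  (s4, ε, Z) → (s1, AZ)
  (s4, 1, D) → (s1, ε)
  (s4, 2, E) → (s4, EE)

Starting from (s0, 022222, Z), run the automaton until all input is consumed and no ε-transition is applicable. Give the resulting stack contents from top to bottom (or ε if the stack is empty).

EEEEEEZ

(s0, 022222, Z)
  ε-move, top Z: go to s0, push DZ → (s0, 022222, DZ)
  read 0, top D: go to s4, push ε → (s4, 22222, Z)
  ε-move, top Z: go to s1, push AZ → (s1, 22222, AZ)
  read 2, top A: go to s4, push EE → (s4, 2222, EEZ)
  read 2, top E: go to s4, push EE → (s4, 222, EEEZ)
  read 2, top E: go to s4, push EE → (s4, 22, EEEEZ)
  read 2, top E: go to s4, push EE → (s4, 2, EEEEEZ)
  read 2, top E: go to s4, push EE → (s4, ε, EEEEEEZ)
All input consumed in state s4 with stack EEEEEEZ.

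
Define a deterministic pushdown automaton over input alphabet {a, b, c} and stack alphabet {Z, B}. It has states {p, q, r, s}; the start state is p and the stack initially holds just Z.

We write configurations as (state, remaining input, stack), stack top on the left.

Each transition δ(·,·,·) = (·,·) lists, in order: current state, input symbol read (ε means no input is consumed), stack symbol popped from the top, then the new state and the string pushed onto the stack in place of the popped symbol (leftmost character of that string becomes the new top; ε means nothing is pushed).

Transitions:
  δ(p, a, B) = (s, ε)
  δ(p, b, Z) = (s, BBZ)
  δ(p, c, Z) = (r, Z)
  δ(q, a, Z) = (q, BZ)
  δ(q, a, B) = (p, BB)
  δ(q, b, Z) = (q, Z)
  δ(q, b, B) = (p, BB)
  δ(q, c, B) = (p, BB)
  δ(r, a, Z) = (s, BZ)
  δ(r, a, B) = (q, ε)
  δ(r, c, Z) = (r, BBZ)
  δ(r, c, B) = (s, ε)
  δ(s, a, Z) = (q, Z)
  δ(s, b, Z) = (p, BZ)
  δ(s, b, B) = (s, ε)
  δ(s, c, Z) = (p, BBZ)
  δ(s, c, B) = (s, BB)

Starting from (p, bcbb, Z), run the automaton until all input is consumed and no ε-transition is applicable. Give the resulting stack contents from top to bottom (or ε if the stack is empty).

(p, bcbb, Z)
  read b, top Z: go to s, push BBZ → (s, cbb, BBZ)
  read c, top B: go to s, push BB → (s, bb, BBBZ)
  read b, top B: go to s, push ε → (s, b, BBZ)
  read b, top B: go to s, push ε → (s, ε, BZ)
All input consumed in state s with stack BZ.

BZ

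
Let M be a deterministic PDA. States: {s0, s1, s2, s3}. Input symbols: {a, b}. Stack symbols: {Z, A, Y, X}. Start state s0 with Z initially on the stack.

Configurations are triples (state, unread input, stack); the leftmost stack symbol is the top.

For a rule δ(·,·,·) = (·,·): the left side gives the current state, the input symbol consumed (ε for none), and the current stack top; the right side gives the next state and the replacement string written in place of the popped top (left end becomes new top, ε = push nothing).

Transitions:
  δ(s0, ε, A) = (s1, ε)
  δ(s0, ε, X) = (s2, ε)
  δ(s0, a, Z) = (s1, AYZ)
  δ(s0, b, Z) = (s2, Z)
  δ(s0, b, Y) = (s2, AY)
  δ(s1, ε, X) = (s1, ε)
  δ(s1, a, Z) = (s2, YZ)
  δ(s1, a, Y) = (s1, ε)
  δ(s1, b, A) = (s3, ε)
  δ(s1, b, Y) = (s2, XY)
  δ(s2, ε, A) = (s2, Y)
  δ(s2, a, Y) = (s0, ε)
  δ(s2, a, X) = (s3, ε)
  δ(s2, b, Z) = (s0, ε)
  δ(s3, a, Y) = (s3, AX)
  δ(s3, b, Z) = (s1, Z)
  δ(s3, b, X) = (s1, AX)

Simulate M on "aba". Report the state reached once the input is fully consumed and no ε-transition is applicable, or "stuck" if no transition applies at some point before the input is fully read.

(s0, aba, Z)
  read a, top Z: go to s1, push AYZ → (s1, ba, AYZ)
  read b, top A: go to s3, push ε → (s3, a, YZ)
  read a, top Y: go to s3, push AX → (s3, ε, AXZ)
All input consumed; M is in state s3.

s3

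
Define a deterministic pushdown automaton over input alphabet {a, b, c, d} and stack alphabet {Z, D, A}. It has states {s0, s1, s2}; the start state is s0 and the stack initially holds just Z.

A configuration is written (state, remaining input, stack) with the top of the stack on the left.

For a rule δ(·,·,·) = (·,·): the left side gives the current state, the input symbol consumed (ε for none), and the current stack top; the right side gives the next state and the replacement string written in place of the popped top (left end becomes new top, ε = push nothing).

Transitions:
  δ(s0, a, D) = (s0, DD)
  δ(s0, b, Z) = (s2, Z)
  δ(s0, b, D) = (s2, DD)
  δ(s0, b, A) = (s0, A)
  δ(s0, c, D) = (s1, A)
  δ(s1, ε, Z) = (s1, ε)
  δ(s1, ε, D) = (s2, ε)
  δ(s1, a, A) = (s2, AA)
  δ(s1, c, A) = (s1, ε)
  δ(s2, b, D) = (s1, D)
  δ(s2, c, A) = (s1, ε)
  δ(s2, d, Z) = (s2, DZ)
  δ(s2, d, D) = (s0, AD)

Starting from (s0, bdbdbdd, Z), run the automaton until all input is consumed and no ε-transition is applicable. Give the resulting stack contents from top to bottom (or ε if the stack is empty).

ADZ

(s0, bdbdbdd, Z)
  read b, top Z: go to s2, push Z → (s2, dbdbdd, Z)
  read d, top Z: go to s2, push DZ → (s2, bdbdd, DZ)
  read b, top D: go to s1, push D → (s1, dbdd, DZ)
  ε-move, top D: go to s2, push ε → (s2, dbdd, Z)
  read d, top Z: go to s2, push DZ → (s2, bdd, DZ)
  read b, top D: go to s1, push D → (s1, dd, DZ)
  ε-move, top D: go to s2, push ε → (s2, dd, Z)
  read d, top Z: go to s2, push DZ → (s2, d, DZ)
  read d, top D: go to s0, push AD → (s0, ε, ADZ)
All input consumed in state s0 with stack ADZ.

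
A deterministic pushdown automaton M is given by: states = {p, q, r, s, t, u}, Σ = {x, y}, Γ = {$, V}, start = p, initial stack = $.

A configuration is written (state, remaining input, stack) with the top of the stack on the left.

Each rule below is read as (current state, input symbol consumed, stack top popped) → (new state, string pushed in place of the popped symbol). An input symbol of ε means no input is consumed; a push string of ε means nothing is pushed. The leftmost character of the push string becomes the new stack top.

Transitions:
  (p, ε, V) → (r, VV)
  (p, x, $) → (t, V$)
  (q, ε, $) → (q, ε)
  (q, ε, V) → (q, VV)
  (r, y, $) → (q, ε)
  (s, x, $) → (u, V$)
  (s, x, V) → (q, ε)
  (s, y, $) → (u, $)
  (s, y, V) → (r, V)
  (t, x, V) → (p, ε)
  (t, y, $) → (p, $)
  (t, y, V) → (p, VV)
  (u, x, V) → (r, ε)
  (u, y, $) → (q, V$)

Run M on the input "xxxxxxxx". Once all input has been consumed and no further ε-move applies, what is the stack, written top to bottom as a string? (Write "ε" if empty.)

$

(p, xxxxxxxx, $)
  read x, top $: go to t, push V$ → (t, xxxxxxx, V$)
  read x, top V: go to p, push ε → (p, xxxxxx, $)
  read x, top $: go to t, push V$ → (t, xxxxx, V$)
  read x, top V: go to p, push ε → (p, xxxx, $)
  read x, top $: go to t, push V$ → (t, xxx, V$)
  read x, top V: go to p, push ε → (p, xx, $)
  read x, top $: go to t, push V$ → (t, x, V$)
  read x, top V: go to p, push ε → (p, ε, $)
All input consumed in state p with stack $.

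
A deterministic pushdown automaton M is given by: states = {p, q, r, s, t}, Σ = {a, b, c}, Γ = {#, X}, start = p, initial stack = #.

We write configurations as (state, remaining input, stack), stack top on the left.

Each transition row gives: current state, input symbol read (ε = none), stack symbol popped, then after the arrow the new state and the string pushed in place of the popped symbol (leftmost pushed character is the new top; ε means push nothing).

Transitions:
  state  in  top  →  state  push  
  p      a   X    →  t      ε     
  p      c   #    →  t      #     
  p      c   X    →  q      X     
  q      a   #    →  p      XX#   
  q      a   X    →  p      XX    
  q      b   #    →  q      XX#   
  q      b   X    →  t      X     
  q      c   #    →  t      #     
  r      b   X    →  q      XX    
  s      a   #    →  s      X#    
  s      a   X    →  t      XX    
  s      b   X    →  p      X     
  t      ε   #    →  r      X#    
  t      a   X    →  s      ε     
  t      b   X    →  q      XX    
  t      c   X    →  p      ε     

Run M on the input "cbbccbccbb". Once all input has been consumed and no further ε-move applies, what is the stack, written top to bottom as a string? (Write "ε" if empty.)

XX#

(p, cbbccbccbb, #) ⊢ (t, bbccbccbb, #) ⊢ (r, bbccbccbb, X#) ⊢ (q, bccbccbb, XX#) ⊢ (t, ccbccbb, XX#) ⊢ (p, cbccbb, X#) ⊢ (q, bccbb, X#) ⊢ (t, ccbb, X#) ⊢ (p, cbb, #) ⊢ (t, bb, #) ⊢ (r, bb, X#) ⊢ (q, b, XX#) ⊢ (t, ε, XX#)
All input consumed in state t with stack XX#.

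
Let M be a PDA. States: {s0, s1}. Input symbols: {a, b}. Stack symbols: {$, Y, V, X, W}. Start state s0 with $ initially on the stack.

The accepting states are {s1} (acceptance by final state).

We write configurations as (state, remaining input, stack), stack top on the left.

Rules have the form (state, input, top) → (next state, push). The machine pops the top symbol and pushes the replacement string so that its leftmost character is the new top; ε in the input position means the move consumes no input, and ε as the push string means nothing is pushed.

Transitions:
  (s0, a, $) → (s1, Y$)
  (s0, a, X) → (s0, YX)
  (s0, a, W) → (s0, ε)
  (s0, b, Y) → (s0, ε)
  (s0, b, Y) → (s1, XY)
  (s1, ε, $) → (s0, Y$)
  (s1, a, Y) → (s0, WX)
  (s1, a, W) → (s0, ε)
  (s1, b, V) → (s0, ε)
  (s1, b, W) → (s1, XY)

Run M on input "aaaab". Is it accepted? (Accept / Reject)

One accepting computation: (s0, aaaab, $) ⊢ (s1, aaab, Y$) ⊢ (s0, aab, WX$) ⊢ (s0, ab, X$) ⊢ (s0, b, YX$) ⊢ (s1, ε, XYX$)
All input consumed and state s1 ∈ F.

Accept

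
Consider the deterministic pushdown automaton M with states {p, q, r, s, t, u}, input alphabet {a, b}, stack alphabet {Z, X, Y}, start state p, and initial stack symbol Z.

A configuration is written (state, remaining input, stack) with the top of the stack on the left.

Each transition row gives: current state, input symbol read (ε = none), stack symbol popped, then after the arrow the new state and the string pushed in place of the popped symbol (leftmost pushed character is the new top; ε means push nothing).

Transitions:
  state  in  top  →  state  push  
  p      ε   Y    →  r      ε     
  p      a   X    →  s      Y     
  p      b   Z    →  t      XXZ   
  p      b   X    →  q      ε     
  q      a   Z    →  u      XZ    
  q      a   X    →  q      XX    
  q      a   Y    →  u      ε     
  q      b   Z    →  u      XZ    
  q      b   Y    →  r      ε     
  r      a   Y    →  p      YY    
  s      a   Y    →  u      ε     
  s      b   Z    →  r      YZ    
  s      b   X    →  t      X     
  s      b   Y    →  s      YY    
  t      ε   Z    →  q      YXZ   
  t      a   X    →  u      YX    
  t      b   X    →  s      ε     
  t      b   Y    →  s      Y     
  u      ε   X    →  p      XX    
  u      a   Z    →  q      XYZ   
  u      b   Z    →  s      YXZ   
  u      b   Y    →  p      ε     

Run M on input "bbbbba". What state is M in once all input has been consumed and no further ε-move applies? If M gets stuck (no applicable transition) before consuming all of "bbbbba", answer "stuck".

(p, bbbbba, Z)
  read b, top Z: go to t, push XXZ → (t, bbbba, XXZ)
  read b, top X: go to s, push ε → (s, bbba, XZ)
  read b, top X: go to t, push X → (t, bba, XZ)
  read b, top X: go to s, push ε → (s, ba, Z)
  read b, top Z: go to r, push YZ → (r, a, YZ)
  read a, top Y: go to p, push YY → (p, ε, YYZ)
  ε-move, top Y: go to r, push ε → (r, ε, YZ)
All input consumed; M is in state r.

r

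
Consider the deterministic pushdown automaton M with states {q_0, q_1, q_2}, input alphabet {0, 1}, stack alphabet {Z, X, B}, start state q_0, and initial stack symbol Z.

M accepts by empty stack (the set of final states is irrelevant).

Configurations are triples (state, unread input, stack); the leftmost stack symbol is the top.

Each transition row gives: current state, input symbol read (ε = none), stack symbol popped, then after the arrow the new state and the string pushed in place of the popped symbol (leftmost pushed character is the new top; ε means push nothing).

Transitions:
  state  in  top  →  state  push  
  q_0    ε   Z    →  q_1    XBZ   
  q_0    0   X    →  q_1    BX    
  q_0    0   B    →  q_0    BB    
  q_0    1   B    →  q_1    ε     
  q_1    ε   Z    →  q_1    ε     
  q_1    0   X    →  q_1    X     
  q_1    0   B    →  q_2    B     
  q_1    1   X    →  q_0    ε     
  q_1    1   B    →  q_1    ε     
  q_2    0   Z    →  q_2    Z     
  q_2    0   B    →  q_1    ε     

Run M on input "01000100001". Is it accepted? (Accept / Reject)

(q_0, 01000100001, Z)
  ε-move, top Z: go to q_1, push XBZ → (q_1, 01000100001, XBZ)
  read 0, top X: go to q_1, push X → (q_1, 1000100001, XBZ)
  read 1, top X: go to q_0, push ε → (q_0, 000100001, BZ)
  read 0, top B: go to q_0, push BB → (q_0, 00100001, BBZ)
  read 0, top B: go to q_0, push BB → (q_0, 0100001, BBBZ)
  read 0, top B: go to q_0, push BB → (q_0, 100001, BBBBZ)
  read 1, top B: go to q_1, push ε → (q_1, 00001, BBBZ)
  read 0, top B: go to q_2, push B → (q_2, 0001, BBBZ)
  read 0, top B: go to q_1, push ε → (q_1, 001, BBZ)
  read 0, top B: go to q_2, push B → (q_2, 01, BBZ)
  read 0, top B: go to q_1, push ε → (q_1, 1, BZ)
  read 1, top B: go to q_1, push ε → (q_1, ε, Z)
  ε-move, top Z: go to q_1, push ε → (q_1, ε, ε)
All input consumed and the stack is empty.

Accept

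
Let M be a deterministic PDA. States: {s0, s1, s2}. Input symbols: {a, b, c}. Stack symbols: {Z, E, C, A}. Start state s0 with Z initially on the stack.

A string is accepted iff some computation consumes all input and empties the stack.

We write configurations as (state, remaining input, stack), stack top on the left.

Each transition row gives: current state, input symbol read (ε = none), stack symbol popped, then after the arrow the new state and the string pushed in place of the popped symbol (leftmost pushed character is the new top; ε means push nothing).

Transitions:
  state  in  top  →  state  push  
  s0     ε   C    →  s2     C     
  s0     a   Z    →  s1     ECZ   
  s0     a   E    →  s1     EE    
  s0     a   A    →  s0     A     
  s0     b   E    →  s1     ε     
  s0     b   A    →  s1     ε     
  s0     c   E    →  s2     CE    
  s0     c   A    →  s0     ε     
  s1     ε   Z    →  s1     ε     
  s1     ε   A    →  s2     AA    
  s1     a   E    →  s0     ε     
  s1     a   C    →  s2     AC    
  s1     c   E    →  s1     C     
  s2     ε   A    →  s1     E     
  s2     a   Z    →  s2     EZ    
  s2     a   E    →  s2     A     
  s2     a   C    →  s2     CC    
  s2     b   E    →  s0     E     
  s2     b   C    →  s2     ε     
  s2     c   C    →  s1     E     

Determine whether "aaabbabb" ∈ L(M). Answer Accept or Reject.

Accept

(s0, aaabbabb, Z)
  read a, top Z: go to s1, push ECZ → (s1, aabbabb, ECZ)
  read a, top E: go to s0, push ε → (s0, abbabb, CZ)
  ε-move, top C: go to s2, push C → (s2, abbabb, CZ)
  read a, top C: go to s2, push CC → (s2, bbabb, CCZ)
  read b, top C: go to s2, push ε → (s2, babb, CZ)
  read b, top C: go to s2, push ε → (s2, abb, Z)
  read a, top Z: go to s2, push EZ → (s2, bb, EZ)
  read b, top E: go to s0, push E → (s0, b, EZ)
  read b, top E: go to s1, push ε → (s1, ε, Z)
  ε-move, top Z: go to s1, push ε → (s1, ε, ε)
All input consumed and the stack is empty.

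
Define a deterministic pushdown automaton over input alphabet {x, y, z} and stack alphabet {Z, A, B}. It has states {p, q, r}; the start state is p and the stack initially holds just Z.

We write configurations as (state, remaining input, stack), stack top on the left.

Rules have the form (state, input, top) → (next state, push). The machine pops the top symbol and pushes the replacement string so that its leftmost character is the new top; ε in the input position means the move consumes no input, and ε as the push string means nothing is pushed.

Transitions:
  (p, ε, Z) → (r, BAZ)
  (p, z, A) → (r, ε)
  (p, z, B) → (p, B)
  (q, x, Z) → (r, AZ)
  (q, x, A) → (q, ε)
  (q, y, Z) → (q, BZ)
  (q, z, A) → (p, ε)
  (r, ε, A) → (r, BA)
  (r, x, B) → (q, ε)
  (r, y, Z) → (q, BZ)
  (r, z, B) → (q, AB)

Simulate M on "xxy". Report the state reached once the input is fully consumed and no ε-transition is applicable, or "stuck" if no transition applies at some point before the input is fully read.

(p, xxy, Z) ⊢ (r, xxy, BAZ) ⊢ (q, xy, AZ) ⊢ (q, y, Z) ⊢ (q, ε, BZ)
All input consumed; M is in state q.

q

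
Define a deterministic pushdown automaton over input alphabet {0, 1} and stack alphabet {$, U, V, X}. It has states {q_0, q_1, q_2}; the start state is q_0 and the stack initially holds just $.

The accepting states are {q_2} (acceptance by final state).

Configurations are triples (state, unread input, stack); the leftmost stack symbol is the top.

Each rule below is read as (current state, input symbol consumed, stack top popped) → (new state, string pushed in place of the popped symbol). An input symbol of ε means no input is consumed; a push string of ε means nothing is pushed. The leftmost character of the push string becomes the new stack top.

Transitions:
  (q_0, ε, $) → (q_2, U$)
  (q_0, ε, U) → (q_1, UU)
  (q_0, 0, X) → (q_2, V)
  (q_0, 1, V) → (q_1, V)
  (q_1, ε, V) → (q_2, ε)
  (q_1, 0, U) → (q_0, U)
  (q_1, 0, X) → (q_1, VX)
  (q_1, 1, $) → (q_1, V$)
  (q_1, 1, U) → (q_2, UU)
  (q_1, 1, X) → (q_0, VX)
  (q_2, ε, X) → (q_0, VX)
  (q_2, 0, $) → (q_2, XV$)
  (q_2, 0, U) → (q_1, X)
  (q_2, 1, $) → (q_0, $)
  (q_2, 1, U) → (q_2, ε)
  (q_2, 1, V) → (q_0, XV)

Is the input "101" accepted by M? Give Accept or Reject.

Accept

(q_0, 101, $)
  ε-move, top $: go to q_2, push U$ → (q_2, 101, U$)
  read 1, top U: go to q_2, push ε → (q_2, 01, $)
  read 0, top $: go to q_2, push XV$ → (q_2, 1, XV$)
  ε-move, top X: go to q_0, push VX → (q_0, 1, VXV$)
  read 1, top V: go to q_1, push V → (q_1, ε, VXV$)
  ε-move, top V: go to q_2, push ε → (q_2, ε, XV$)
All input consumed; state q_2 ∈ F.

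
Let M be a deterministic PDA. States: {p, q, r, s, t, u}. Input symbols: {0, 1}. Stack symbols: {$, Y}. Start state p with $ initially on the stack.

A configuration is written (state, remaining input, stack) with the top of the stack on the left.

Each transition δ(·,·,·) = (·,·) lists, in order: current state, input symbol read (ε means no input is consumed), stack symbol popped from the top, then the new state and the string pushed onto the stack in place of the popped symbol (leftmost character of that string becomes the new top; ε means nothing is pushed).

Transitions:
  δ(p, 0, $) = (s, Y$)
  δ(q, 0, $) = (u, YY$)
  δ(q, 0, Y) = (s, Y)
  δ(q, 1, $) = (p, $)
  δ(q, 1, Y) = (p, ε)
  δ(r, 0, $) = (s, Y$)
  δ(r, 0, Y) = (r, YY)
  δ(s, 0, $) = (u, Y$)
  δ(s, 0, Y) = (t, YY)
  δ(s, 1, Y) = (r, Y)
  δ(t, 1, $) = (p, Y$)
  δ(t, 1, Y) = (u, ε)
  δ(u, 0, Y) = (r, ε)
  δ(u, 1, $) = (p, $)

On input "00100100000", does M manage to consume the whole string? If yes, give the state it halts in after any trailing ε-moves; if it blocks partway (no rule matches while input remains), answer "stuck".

(p, 00100100000, $)
  read 0, top $: go to s, push Y$ → (s, 0100100000, Y$)
  read 0, top Y: go to t, push YY → (t, 100100000, YY$)
  read 1, top Y: go to u, push ε → (u, 00100000, Y$)
  read 0, top Y: go to r, push ε → (r, 0100000, $)
  read 0, top $: go to s, push Y$ → (s, 100000, Y$)
  read 1, top Y: go to r, push Y → (r, 00000, Y$)
  read 0, top Y: go to r, push YY → (r, 0000, YY$)
  read 0, top Y: go to r, push YY → (r, 000, YYY$)
  read 0, top Y: go to r, push YY → (r, 00, YYYY$)
  read 0, top Y: go to r, push YY → (r, 0, YYYYY$)
  read 0, top Y: go to r, push YY → (r, ε, YYYYYY$)
All input consumed; M is in state r.

r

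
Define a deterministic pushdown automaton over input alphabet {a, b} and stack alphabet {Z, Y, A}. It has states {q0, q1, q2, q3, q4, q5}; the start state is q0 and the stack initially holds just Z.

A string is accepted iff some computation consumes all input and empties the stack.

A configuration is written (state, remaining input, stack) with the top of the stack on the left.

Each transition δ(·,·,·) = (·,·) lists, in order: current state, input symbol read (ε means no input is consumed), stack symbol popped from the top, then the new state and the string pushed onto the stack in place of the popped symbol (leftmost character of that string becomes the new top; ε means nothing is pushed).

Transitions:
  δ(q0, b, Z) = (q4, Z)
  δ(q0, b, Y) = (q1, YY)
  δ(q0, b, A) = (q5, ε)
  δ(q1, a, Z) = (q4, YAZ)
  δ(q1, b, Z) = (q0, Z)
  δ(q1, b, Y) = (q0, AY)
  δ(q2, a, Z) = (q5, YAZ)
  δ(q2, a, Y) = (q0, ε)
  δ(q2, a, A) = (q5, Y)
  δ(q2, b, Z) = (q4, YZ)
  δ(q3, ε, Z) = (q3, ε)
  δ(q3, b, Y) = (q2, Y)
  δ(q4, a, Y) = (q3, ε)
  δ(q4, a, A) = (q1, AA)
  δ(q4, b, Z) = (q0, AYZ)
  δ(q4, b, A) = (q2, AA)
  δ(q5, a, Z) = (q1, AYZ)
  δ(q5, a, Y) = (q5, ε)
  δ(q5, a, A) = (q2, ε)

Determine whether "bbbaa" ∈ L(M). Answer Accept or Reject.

(q0, bbbaa, Z)
  read b, top Z: go to q4, push Z → (q4, bbaa, Z)
  read b, top Z: go to q0, push AYZ → (q0, baa, AYZ)
  read b, top A: go to q5, push ε → (q5, aa, YZ)
  read a, top Y: go to q5, push ε → (q5, a, Z)
  read a, top Z: go to q1, push AYZ → (q1, ε, AYZ)
All input consumed; stack is AYZ, not empty, and no further ε-move applies.

Reject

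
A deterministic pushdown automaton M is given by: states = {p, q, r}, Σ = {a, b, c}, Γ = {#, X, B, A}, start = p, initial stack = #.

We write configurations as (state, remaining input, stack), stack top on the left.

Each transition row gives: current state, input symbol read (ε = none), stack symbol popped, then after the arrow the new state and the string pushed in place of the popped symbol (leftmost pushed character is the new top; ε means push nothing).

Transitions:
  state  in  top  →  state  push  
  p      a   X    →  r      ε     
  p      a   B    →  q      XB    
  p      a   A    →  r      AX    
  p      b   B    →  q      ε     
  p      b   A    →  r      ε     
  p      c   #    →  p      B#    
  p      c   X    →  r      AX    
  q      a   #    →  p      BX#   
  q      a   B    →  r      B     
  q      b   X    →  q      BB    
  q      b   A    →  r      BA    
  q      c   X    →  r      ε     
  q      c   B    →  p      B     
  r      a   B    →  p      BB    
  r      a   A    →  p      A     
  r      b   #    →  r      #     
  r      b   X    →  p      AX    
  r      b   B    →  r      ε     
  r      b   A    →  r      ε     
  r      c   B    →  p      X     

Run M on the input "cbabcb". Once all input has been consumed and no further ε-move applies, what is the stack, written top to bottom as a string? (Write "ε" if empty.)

#

(p, cbabcb, #) ⊢ (p, babcb, B#) ⊢ (q, abcb, #) ⊢ (p, bcb, BX#) ⊢ (q, cb, X#) ⊢ (r, b, #) ⊢ (r, ε, #)
All input consumed in state r with stack #.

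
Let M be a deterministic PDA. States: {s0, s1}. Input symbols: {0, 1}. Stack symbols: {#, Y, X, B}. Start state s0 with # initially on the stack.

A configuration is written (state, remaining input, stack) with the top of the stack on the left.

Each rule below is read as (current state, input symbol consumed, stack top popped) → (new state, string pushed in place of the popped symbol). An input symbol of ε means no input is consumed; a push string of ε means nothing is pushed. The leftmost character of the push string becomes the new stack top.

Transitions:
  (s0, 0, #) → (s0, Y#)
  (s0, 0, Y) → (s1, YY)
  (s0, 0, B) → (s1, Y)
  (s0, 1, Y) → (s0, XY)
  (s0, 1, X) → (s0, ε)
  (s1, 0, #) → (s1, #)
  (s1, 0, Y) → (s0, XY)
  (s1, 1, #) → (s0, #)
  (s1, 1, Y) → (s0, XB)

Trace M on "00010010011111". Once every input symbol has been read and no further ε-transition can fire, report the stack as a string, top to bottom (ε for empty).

YYYY#

(s0, 00010010011111, #)
  read 0, top #: go to s0, push Y# → (s0, 0010010011111, Y#)
  read 0, top Y: go to s1, push YY → (s1, 010010011111, YY#)
  read 0, top Y: go to s0, push XY → (s0, 10010011111, XYY#)
  read 1, top X: go to s0, push ε → (s0, 0010011111, YY#)
  read 0, top Y: go to s1, push YY → (s1, 010011111, YYY#)
  read 0, top Y: go to s0, push XY → (s0, 10011111, XYYY#)
  read 1, top X: go to s0, push ε → (s0, 0011111, YYY#)
  read 0, top Y: go to s1, push YY → (s1, 011111, YYYY#)
  read 0, top Y: go to s0, push XY → (s0, 11111, XYYYY#)
  read 1, top X: go to s0, push ε → (s0, 1111, YYYY#)
  read 1, top Y: go to s0, push XY → (s0, 111, XYYYY#)
  read 1, top X: go to s0, push ε → (s0, 11, YYYY#)
  read 1, top Y: go to s0, push XY → (s0, 1, XYYYY#)
  read 1, top X: go to s0, push ε → (s0, ε, YYYY#)
All input consumed in state s0 with stack YYYY#.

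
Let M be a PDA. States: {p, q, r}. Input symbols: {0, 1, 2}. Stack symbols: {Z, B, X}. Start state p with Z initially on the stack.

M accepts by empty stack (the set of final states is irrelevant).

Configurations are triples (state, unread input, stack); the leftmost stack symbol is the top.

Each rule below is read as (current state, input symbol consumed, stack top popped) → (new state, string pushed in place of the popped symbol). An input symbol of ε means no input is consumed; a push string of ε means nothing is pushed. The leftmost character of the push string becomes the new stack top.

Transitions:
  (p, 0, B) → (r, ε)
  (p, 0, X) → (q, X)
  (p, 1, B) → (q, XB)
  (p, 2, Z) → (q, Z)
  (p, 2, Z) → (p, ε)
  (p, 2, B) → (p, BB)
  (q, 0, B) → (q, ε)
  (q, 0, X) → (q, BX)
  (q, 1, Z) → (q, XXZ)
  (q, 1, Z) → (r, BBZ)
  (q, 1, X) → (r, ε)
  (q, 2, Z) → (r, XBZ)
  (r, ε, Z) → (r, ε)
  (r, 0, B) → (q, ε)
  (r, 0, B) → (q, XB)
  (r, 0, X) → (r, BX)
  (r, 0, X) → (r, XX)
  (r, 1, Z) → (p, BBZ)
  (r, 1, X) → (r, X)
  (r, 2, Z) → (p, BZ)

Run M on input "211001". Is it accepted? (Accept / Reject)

Accept

One accepting computation: (p, 211001, Z) ⊢ (q, 11001, Z) ⊢ (q, 1001, XXZ) ⊢ (r, 001, XZ) ⊢ (r, 01, BXZ) ⊢ (q, 1, XZ) ⊢ (r, ε, Z) ⊢ (r, ε, ε)
All input consumed and the stack is empty.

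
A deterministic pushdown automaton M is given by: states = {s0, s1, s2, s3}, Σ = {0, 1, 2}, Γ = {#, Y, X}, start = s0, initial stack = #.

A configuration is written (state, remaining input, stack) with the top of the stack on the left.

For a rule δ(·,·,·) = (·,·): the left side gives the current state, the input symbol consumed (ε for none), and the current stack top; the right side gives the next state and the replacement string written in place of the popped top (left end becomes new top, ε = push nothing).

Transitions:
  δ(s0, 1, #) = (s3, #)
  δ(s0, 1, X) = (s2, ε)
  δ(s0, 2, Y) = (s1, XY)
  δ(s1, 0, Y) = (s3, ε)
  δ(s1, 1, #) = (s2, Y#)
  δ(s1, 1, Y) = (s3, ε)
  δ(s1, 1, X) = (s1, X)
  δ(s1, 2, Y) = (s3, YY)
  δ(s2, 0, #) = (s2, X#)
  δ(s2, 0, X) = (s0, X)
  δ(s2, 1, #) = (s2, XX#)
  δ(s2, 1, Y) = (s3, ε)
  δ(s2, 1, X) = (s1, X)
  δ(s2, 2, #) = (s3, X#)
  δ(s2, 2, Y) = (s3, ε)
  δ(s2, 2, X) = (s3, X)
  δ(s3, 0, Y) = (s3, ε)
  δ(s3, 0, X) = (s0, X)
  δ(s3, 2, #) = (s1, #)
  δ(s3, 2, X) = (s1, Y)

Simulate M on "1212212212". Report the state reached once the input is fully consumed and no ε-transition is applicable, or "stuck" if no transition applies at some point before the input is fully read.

(s0, 1212212212, #)
  read 1, top #: go to s3, push # → (s3, 212212212, #)
  read 2, top #: go to s1, push # → (s1, 12212212, #)
  read 1, top #: go to s2, push Y# → (s2, 2212212, Y#)
  read 2, top Y: go to s3, push ε → (s3, 212212, #)
  read 2, top #: go to s1, push # → (s1, 12212, #)
  read 1, top #: go to s2, push Y# → (s2, 2212, Y#)
  read 2, top Y: go to s3, push ε → (s3, 212, #)
  read 2, top #: go to s1, push # → (s1, 12, #)
  read 1, top #: go to s2, push Y# → (s2, 2, Y#)
  read 2, top Y: go to s3, push ε → (s3, ε, #)
All input consumed; M is in state s3.

s3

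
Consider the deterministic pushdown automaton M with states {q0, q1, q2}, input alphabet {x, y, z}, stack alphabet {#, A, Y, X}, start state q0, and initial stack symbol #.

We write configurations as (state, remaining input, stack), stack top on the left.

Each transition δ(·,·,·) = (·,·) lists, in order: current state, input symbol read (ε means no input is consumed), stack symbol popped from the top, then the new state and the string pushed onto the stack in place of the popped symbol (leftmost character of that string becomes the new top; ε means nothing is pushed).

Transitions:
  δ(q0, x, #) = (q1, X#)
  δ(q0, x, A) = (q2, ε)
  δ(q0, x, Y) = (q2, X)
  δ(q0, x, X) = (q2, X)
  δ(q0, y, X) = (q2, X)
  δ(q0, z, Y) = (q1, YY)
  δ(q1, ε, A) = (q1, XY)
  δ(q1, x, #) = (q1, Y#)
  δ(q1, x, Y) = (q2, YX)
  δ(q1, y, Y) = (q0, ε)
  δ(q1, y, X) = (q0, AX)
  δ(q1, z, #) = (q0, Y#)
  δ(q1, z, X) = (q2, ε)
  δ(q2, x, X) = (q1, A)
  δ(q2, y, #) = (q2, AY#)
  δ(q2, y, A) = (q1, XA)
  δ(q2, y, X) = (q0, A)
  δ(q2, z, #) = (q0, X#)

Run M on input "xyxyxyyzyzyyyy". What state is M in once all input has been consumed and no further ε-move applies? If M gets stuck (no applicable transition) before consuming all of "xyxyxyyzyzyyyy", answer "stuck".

stuck

(q0, xyxyxyyzyzyyyy, #)
  read x, top #: go to q1, push X# → (q1, yxyxyyzyzyyyy, X#)
  read y, top X: go to q0, push AX → (q0, xyxyyzyzyyyy, AX#)
  read x, top A: go to q2, push ε → (q2, yxyyzyzyyyy, X#)
  read y, top X: go to q0, push A → (q0, xyyzyzyyyy, A#)
  read x, top A: go to q2, push ε → (q2, yyzyzyyyy, #)
  read y, top #: go to q2, push AY# → (q2, yzyzyyyy, AY#)
  read y, top A: go to q1, push XA → (q1, zyzyyyy, XAY#)
  read z, top X: go to q2, push ε → (q2, yzyyyy, AY#)
  read y, top A: go to q1, push XA → (q1, zyyyy, XAY#)
  read z, top X: go to q2, push ε → (q2, yyyy, AY#)
  read y, top A: go to q1, push XA → (q1, yyy, XAY#)
  read y, top X: go to q0, push AX → (q0, yy, AXAY#)
No transition for (q0, y, top A); M blocks with input yy remaining.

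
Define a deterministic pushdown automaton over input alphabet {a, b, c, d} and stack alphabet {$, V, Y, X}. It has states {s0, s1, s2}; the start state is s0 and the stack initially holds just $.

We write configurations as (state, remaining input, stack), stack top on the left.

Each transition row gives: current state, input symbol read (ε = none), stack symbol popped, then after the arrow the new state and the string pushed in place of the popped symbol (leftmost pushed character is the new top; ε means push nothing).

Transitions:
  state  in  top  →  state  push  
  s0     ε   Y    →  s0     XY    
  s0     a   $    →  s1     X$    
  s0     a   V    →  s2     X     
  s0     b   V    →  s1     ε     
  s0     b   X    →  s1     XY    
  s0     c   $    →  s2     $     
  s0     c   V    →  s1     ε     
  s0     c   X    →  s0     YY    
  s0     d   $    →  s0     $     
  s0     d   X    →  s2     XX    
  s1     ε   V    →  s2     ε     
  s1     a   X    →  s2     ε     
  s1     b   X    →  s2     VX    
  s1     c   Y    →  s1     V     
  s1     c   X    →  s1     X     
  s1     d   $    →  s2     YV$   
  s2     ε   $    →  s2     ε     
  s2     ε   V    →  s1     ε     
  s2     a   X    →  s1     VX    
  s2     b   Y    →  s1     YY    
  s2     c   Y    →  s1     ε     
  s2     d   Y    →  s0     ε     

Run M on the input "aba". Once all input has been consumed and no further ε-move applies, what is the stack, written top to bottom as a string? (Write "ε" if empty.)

ε

(s0, aba, $)
  read a, top $: go to s1, push X$ → (s1, ba, X$)
  read b, top X: go to s2, push VX → (s2, a, VX$)
  ε-move, top V: go to s1, push ε → (s1, a, X$)
  read a, top X: go to s2, push ε → (s2, ε, $)
  ε-move, top $: go to s2, push ε → (s2, ε, ε)
All input consumed in state s2 with stack ε.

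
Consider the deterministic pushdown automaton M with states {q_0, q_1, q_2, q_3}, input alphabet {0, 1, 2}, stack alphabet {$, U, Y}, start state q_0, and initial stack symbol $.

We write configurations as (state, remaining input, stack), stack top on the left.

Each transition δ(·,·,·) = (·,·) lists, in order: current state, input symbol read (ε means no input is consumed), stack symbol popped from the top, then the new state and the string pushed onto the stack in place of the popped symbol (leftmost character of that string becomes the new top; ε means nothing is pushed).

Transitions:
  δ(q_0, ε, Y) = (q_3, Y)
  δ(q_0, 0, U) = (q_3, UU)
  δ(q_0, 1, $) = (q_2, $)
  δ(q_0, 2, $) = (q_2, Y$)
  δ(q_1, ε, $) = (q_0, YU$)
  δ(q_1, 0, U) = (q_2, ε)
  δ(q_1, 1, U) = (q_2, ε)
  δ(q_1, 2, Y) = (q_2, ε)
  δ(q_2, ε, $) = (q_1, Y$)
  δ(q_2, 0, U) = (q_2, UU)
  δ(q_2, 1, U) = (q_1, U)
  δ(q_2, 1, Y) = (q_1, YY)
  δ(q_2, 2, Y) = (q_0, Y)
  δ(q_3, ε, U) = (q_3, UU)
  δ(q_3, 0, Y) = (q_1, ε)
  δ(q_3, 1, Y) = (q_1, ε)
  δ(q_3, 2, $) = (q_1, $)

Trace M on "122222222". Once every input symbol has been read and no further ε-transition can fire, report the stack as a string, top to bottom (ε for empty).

(q_0, 122222222, $) ⊢ (q_2, 22222222, $) ⊢ (q_1, 22222222, Y$) ⊢ (q_2, 2222222, $) ⊢ (q_1, 2222222, Y$) ⊢ (q_2, 222222, $) ⊢ (q_1, 222222, Y$) ⊢ (q_2, 22222, $) ⊢ (q_1, 22222, Y$) ⊢ (q_2, 2222, $) ⊢ (q_1, 2222, Y$) ⊢ (q_2, 222, $) ⊢ (q_1, 222, Y$) ⊢ (q_2, 22, $) ⊢ (q_1, 22, Y$) ⊢ (q_2, 2, $) ⊢ (q_1, 2, Y$) ⊢ (q_2, ε, $) ⊢ (q_1, ε, Y$)
All input consumed in state q_1 with stack Y$.

Y$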